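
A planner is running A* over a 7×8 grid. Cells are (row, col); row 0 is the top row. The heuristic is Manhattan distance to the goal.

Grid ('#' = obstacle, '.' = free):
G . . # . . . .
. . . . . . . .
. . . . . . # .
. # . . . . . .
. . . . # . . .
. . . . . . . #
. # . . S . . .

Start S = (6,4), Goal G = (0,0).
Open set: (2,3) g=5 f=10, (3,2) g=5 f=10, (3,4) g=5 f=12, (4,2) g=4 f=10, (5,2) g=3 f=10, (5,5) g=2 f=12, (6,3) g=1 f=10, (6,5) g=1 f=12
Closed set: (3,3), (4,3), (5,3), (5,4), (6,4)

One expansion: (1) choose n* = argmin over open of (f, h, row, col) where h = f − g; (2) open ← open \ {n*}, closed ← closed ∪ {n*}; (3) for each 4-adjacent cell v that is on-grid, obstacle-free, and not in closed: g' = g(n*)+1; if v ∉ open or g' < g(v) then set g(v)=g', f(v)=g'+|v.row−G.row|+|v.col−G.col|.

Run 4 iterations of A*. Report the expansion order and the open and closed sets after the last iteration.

order=[(2,3) → (1,3) → (1,2) → (0,2)]; open=[(0,1) g=9 f=10, (1,1) g=8 f=10, (1,4) g=7 f=12, (2,2) g=6 f=10, (2,4) g=6 f=12, (3,2) g=5 f=10, (3,4) g=5 f=12, (4,2) g=4 f=10, (5,2) g=3 f=10, (5,5) g=2 f=12, (6,3) g=1 f=10, (6,5) g=1 f=12]; closed=[(0,2), (1,2), (1,3), (2,3), (3,3), (4,3), (5,3), (5,4), (6,4)]

step 1: expand (2,3) (f=10, h=5) → closed; open now [(1,3) g=6 f=10, (2,2) g=6 f=10, (2,4) g=6 f=12, (3,2) g=5 f=10, (3,4) g=5 f=12, (4,2) g=4 f=10, (5,2) g=3 f=10, (5,5) g=2 f=12, (6,3) g=1 f=10, (6,5) g=1 f=12]
step 2: expand (1,3) (f=10, h=4) → closed; open now [(1,2) g=7 f=10, (1,4) g=7 f=12, (2,2) g=6 f=10, (2,4) g=6 f=12, (3,2) g=5 f=10, (3,4) g=5 f=12, (4,2) g=4 f=10, (5,2) g=3 f=10, (5,5) g=2 f=12, (6,3) g=1 f=10, (6,5) g=1 f=12]
step 3: expand (1,2) (f=10, h=3) → closed; open now [(0,2) g=8 f=10, (1,1) g=8 f=10, (1,4) g=7 f=12, (2,2) g=6 f=10, (2,4) g=6 f=12, (3,2) g=5 f=10, (3,4) g=5 f=12, (4,2) g=4 f=10, (5,2) g=3 f=10, (5,5) g=2 f=12, (6,3) g=1 f=10, (6,5) g=1 f=12]
step 4: expand (0,2) (f=10, h=2) → closed; open now [(0,1) g=9 f=10, (1,1) g=8 f=10, (1,4) g=7 f=12, (2,2) g=6 f=10, (2,4) g=6 f=12, (3,2) g=5 f=10, (3,4) g=5 f=12, (4,2) g=4 f=10, (5,2) g=3 f=10, (5,5) g=2 f=12, (6,3) g=1 f=10, (6,5) g=1 f=12]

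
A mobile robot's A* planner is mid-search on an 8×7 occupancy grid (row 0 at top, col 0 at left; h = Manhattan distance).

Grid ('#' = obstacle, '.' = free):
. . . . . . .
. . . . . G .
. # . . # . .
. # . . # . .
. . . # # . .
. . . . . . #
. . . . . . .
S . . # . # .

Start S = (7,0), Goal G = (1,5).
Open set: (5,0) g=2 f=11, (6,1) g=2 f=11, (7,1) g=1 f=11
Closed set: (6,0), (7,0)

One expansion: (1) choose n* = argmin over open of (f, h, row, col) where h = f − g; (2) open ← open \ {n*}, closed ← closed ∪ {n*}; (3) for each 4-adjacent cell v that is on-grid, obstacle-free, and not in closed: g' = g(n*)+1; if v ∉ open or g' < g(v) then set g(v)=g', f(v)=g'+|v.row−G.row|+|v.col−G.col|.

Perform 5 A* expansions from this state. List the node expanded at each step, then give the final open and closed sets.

step 1: expand (5,0) (f=11, h=9) → closed; open now [(4,0) g=3 f=11, (5,1) g=3 f=11, (6,1) g=2 f=11, (7,1) g=1 f=11]
step 2: expand (4,0) (f=11, h=8) → closed; open now [(3,0) g=4 f=11, (4,1) g=4 f=11, (5,1) g=3 f=11, (6,1) g=2 f=11, (7,1) g=1 f=11]
step 3: expand (3,0) (f=11, h=7) → closed; open now [(2,0) g=5 f=11, (4,1) g=4 f=11, (5,1) g=3 f=11, (6,1) g=2 f=11, (7,1) g=1 f=11]
step 4: expand (2,0) (f=11, h=6) → closed; open now [(1,0) g=6 f=11, (4,1) g=4 f=11, (5,1) g=3 f=11, (6,1) g=2 f=11, (7,1) g=1 f=11]
step 5: expand (1,0) (f=11, h=5) → closed; open now [(0,0) g=7 f=13, (1,1) g=7 f=11, (4,1) g=4 f=11, (5,1) g=3 f=11, (6,1) g=2 f=11, (7,1) g=1 f=11]

order=[(5,0) → (4,0) → (3,0) → (2,0) → (1,0)]; open=[(0,0) g=7 f=13, (1,1) g=7 f=11, (4,1) g=4 f=11, (5,1) g=3 f=11, (6,1) g=2 f=11, (7,1) g=1 f=11]; closed=[(1,0), (2,0), (3,0), (4,0), (5,0), (6,0), (7,0)]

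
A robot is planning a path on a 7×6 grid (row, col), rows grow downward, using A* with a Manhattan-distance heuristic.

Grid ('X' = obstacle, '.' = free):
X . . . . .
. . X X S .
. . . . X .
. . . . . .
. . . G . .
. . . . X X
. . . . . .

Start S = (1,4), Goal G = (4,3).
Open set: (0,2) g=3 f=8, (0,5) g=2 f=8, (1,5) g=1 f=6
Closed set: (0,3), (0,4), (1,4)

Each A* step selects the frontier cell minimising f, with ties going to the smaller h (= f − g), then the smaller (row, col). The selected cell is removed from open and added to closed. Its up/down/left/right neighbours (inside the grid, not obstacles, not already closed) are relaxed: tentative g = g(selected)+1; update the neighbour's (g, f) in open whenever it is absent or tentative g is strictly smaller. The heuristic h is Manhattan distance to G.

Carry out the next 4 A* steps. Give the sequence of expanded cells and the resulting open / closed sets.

step 1: expand (1,5) (f=6, h=5) → closed; open now [(0,2) g=3 f=8, (0,5) g=2 f=8, (2,5) g=2 f=6]
step 2: expand (2,5) (f=6, h=4) → closed; open now [(0,2) g=3 f=8, (0,5) g=2 f=8, (3,5) g=3 f=6]
step 3: expand (3,5) (f=6, h=3) → closed; open now [(0,2) g=3 f=8, (0,5) g=2 f=8, (3,4) g=4 f=6, (4,5) g=4 f=6]
step 4: expand (3,4) (f=6, h=2) → closed; open now [(0,2) g=3 f=8, (0,5) g=2 f=8, (3,3) g=5 f=6, (4,4) g=5 f=6, (4,5) g=4 f=6]

order=[(1,5) → (2,5) → (3,5) → (3,4)]; open=[(0,2) g=3 f=8, (0,5) g=2 f=8, (3,3) g=5 f=6, (4,4) g=5 f=6, (4,5) g=4 f=6]; closed=[(0,3), (0,4), (1,4), (1,5), (2,5), (3,4), (3,5)]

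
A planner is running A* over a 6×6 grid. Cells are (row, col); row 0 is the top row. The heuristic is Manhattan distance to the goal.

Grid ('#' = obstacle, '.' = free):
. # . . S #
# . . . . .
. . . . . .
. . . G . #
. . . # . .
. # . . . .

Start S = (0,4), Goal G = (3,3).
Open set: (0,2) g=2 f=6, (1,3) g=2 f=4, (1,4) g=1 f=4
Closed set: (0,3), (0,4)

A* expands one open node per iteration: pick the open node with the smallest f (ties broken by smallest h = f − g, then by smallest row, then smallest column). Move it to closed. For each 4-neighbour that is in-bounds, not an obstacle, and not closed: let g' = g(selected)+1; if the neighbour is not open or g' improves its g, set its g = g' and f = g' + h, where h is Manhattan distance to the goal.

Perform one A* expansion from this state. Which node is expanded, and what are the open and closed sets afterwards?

expanded=(1,3); open=[(0,2) g=2 f=6, (1,2) g=3 f=6, (1,4) g=1 f=4, (2,3) g=3 f=4]; closed=[(0,3), (0,4), (1,3)]

step 1: expand (1,3) (f=4, h=2) → closed; open now [(0,2) g=2 f=6, (1,2) g=3 f=6, (1,4) g=1 f=4, (2,3) g=3 f=4]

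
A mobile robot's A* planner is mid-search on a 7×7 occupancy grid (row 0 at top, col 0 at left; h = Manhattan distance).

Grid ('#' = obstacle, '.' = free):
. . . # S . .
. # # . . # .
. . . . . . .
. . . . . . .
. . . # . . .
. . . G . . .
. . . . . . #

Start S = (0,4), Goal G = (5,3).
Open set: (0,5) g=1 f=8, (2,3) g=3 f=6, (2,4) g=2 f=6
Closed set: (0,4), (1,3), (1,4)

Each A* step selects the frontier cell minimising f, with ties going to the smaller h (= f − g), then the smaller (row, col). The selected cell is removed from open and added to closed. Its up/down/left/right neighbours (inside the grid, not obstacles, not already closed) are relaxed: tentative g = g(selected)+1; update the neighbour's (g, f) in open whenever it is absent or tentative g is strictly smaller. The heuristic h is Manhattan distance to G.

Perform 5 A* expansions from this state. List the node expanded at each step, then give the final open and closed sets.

step 1: expand (2,3) (f=6, h=3) → closed; open now [(0,5) g=1 f=8, (2,2) g=4 f=8, (2,4) g=2 f=6, (3,3) g=4 f=6]
step 2: expand (3,3) (f=6, h=2) → closed; open now [(0,5) g=1 f=8, (2,2) g=4 f=8, (2,4) g=2 f=6, (3,2) g=5 f=8, (3,4) g=5 f=8]
step 3: expand (2,4) (f=6, h=4) → closed; open now [(0,5) g=1 f=8, (2,2) g=4 f=8, (2,5) g=3 f=8, (3,2) g=5 f=8, (3,4) g=3 f=6]
step 4: expand (3,4) (f=6, h=3) → closed; open now [(0,5) g=1 f=8, (2,2) g=4 f=8, (2,5) g=3 f=8, (3,2) g=5 f=8, (3,5) g=4 f=8, (4,4) g=4 f=6]
step 5: expand (4,4) (f=6, h=2) → closed; open now [(0,5) g=1 f=8, (2,2) g=4 f=8, (2,5) g=3 f=8, (3,2) g=5 f=8, (3,5) g=4 f=8, (4,5) g=5 f=8, (5,4) g=5 f=6]

order=[(2,3) → (3,3) → (2,4) → (3,4) → (4,4)]; open=[(0,5) g=1 f=8, (2,2) g=4 f=8, (2,5) g=3 f=8, (3,2) g=5 f=8, (3,5) g=4 f=8, (4,5) g=5 f=8, (5,4) g=5 f=6]; closed=[(0,4), (1,3), (1,4), (2,3), (2,4), (3,3), (3,4), (4,4)]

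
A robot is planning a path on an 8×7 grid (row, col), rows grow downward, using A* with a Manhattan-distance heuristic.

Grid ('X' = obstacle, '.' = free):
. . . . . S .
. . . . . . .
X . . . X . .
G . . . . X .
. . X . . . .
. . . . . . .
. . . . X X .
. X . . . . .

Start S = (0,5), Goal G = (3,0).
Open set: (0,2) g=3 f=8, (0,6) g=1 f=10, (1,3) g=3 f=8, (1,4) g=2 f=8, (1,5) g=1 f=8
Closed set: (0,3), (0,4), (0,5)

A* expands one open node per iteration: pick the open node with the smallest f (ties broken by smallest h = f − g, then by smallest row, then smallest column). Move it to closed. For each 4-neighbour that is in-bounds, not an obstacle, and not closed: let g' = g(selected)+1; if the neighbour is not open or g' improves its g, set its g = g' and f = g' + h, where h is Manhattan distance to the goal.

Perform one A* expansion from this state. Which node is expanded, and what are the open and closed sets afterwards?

step 1: expand (0,2) (f=8, h=5) → closed; open now [(0,1) g=4 f=8, (0,6) g=1 f=10, (1,2) g=4 f=8, (1,3) g=3 f=8, (1,4) g=2 f=8, (1,5) g=1 f=8]

expanded=(0,2); open=[(0,1) g=4 f=8, (0,6) g=1 f=10, (1,2) g=4 f=8, (1,3) g=3 f=8, (1,4) g=2 f=8, (1,5) g=1 f=8]; closed=[(0,2), (0,3), (0,4), (0,5)]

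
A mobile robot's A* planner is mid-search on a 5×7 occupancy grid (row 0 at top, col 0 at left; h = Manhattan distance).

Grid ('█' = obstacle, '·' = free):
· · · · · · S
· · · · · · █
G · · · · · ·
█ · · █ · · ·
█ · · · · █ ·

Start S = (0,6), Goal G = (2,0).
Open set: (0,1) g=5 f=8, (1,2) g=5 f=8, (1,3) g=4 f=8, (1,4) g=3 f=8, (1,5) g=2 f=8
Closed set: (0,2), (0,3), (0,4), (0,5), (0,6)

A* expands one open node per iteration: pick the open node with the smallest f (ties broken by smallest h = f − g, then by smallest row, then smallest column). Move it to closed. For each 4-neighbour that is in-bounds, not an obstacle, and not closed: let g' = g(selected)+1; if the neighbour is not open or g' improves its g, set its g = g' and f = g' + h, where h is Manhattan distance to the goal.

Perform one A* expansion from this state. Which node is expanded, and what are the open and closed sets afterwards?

step 1: expand (0,1) (f=8, h=3) → closed; open now [(0,0) g=6 f=8, (1,1) g=6 f=8, (1,2) g=5 f=8, (1,3) g=4 f=8, (1,4) g=3 f=8, (1,5) g=2 f=8]

expanded=(0,1); open=[(0,0) g=6 f=8, (1,1) g=6 f=8, (1,2) g=5 f=8, (1,3) g=4 f=8, (1,4) g=3 f=8, (1,5) g=2 f=8]; closed=[(0,1), (0,2), (0,3), (0,4), (0,5), (0,6)]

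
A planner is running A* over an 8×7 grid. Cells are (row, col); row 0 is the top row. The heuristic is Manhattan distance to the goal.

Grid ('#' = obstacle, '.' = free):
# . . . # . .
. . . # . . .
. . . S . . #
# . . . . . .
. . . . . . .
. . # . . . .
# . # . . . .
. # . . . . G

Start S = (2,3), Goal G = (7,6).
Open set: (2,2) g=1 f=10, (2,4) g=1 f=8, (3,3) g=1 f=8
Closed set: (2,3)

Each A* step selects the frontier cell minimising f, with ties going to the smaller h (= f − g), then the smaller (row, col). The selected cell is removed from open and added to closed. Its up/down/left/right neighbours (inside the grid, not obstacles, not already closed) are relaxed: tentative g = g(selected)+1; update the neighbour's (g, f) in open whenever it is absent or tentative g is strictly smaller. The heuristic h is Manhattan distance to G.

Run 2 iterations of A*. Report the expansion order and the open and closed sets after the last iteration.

step 1: expand (2,4) (f=8, h=7) → closed; open now [(1,4) g=2 f=10, (2,2) g=1 f=10, (2,5) g=2 f=8, (3,3) g=1 f=8, (3,4) g=2 f=8]
step 2: expand (2,5) (f=8, h=6) → closed; open now [(1,4) g=2 f=10, (1,5) g=3 f=10, (2,2) g=1 f=10, (3,3) g=1 f=8, (3,4) g=2 f=8, (3,5) g=3 f=8]

order=[(2,4) → (2,5)]; open=[(1,4) g=2 f=10, (1,5) g=3 f=10, (2,2) g=1 f=10, (3,3) g=1 f=8, (3,4) g=2 f=8, (3,5) g=3 f=8]; closed=[(2,3), (2,4), (2,5)]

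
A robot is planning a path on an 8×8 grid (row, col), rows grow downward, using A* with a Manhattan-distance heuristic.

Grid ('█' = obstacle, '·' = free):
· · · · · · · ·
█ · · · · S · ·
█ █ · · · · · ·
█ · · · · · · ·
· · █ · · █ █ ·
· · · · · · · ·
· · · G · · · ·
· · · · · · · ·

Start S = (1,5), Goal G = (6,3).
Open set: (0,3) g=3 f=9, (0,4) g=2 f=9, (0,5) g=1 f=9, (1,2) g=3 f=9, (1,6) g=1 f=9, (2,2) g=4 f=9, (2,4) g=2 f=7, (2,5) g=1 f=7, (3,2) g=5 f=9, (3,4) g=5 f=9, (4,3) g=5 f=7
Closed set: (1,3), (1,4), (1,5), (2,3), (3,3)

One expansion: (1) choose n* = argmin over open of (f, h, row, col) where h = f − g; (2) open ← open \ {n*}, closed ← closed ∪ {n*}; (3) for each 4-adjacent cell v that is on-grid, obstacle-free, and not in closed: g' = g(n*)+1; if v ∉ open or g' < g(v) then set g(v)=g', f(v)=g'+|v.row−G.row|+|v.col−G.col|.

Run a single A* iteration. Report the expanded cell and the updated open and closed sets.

expanded=(4,3); open=[(0,3) g=3 f=9, (0,4) g=2 f=9, (0,5) g=1 f=9, (1,2) g=3 f=9, (1,6) g=1 f=9, (2,2) g=4 f=9, (2,4) g=2 f=7, (2,5) g=1 f=7, (3,2) g=5 f=9, (3,4) g=5 f=9, (4,4) g=6 f=9, (5,3) g=6 f=7]; closed=[(1,3), (1,4), (1,5), (2,3), (3,3), (4,3)]

step 1: expand (4,3) (f=7, h=2) → closed; open now [(0,3) g=3 f=9, (0,4) g=2 f=9, (0,5) g=1 f=9, (1,2) g=3 f=9, (1,6) g=1 f=9, (2,2) g=4 f=9, (2,4) g=2 f=7, (2,5) g=1 f=7, (3,2) g=5 f=9, (3,4) g=5 f=9, (4,4) g=6 f=9, (5,3) g=6 f=7]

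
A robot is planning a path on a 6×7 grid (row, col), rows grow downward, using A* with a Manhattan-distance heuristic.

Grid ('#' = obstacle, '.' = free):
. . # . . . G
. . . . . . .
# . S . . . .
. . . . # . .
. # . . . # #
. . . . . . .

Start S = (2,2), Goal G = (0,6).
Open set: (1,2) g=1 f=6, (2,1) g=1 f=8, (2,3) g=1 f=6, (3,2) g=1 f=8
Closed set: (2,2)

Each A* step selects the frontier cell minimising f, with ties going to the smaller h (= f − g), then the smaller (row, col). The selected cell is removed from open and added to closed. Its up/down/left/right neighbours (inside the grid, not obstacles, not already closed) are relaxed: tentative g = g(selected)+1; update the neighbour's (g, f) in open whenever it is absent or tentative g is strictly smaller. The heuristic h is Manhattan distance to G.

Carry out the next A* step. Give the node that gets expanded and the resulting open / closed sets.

expanded=(1,2); open=[(1,1) g=2 f=8, (1,3) g=2 f=6, (2,1) g=1 f=8, (2,3) g=1 f=6, (3,2) g=1 f=8]; closed=[(1,2), (2,2)]

step 1: expand (1,2) (f=6, h=5) → closed; open now [(1,1) g=2 f=8, (1,3) g=2 f=6, (2,1) g=1 f=8, (2,3) g=1 f=6, (3,2) g=1 f=8]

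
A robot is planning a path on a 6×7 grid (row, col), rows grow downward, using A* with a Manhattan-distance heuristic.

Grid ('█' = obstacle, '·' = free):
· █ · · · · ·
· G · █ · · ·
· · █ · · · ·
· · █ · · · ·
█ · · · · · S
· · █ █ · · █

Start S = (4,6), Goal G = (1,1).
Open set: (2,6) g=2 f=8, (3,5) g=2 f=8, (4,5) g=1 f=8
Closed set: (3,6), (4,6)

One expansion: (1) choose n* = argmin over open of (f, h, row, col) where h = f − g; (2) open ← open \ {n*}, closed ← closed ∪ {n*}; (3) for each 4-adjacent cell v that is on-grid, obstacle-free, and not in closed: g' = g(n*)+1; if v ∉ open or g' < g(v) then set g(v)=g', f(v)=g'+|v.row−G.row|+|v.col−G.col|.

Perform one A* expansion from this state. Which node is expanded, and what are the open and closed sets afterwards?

step 1: expand (2,6) (f=8, h=6) → closed; open now [(1,6) g=3 f=8, (2,5) g=3 f=8, (3,5) g=2 f=8, (4,5) g=1 f=8]

expanded=(2,6); open=[(1,6) g=3 f=8, (2,5) g=3 f=8, (3,5) g=2 f=8, (4,5) g=1 f=8]; closed=[(2,6), (3,6), (4,6)]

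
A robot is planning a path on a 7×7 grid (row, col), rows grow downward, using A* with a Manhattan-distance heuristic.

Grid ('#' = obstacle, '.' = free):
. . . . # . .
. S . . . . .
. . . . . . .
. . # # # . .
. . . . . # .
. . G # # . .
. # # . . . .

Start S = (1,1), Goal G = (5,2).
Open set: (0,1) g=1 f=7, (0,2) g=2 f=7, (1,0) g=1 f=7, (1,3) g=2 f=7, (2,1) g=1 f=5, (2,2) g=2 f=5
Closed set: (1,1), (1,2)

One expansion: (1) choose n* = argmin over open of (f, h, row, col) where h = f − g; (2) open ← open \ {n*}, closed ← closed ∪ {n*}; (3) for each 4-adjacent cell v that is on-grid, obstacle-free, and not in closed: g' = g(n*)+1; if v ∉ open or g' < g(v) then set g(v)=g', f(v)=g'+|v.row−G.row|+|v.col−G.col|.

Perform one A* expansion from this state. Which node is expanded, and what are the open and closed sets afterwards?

expanded=(2,2); open=[(0,1) g=1 f=7, (0,2) g=2 f=7, (1,0) g=1 f=7, (1,3) g=2 f=7, (2,1) g=1 f=5, (2,3) g=3 f=7]; closed=[(1,1), (1,2), (2,2)]

step 1: expand (2,2) (f=5, h=3) → closed; open now [(0,1) g=1 f=7, (0,2) g=2 f=7, (1,0) g=1 f=7, (1,3) g=2 f=7, (2,1) g=1 f=5, (2,3) g=3 f=7]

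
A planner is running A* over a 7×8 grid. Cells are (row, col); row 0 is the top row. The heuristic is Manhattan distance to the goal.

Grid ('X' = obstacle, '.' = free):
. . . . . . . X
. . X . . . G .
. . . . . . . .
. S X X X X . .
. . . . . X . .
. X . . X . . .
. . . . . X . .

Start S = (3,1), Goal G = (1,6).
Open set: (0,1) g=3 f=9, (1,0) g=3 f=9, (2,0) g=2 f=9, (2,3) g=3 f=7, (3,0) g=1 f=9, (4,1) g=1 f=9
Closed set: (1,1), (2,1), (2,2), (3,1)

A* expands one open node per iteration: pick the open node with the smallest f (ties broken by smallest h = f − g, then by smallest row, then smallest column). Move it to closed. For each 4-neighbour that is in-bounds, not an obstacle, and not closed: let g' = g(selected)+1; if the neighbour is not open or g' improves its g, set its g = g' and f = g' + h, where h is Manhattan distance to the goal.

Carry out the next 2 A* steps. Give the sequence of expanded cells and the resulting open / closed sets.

step 1: expand (2,3) (f=7, h=4) → closed; open now [(0,1) g=3 f=9, (1,0) g=3 f=9, (1,3) g=4 f=7, (2,0) g=2 f=9, (2,4) g=4 f=7, (3,0) g=1 f=9, (4,1) g=1 f=9]
step 2: expand (1,3) (f=7, h=3) → closed; open now [(0,1) g=3 f=9, (0,3) g=5 f=9, (1,0) g=3 f=9, (1,4) g=5 f=7, (2,0) g=2 f=9, (2,4) g=4 f=7, (3,0) g=1 f=9, (4,1) g=1 f=9]

order=[(2,3) → (1,3)]; open=[(0,1) g=3 f=9, (0,3) g=5 f=9, (1,0) g=3 f=9, (1,4) g=5 f=7, (2,0) g=2 f=9, (2,4) g=4 f=7, (3,0) g=1 f=9, (4,1) g=1 f=9]; closed=[(1,1), (1,3), (2,1), (2,2), (2,3), (3,1)]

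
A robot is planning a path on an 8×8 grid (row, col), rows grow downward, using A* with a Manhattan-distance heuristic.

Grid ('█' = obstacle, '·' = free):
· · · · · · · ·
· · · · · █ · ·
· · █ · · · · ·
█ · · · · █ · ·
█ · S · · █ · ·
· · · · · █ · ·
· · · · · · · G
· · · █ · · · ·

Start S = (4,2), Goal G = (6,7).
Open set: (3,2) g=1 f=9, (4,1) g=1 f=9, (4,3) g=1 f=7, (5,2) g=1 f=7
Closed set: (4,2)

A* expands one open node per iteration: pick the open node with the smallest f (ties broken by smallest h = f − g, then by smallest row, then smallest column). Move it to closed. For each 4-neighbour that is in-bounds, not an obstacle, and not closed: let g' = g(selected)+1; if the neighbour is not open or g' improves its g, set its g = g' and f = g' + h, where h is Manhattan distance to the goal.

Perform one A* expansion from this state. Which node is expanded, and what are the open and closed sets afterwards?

step 1: expand (4,3) (f=7, h=6) → closed; open now [(3,2) g=1 f=9, (3,3) g=2 f=9, (4,1) g=1 f=9, (4,4) g=2 f=7, (5,2) g=1 f=7, (5,3) g=2 f=7]

expanded=(4,3); open=[(3,2) g=1 f=9, (3,3) g=2 f=9, (4,1) g=1 f=9, (4,4) g=2 f=7, (5,2) g=1 f=7, (5,3) g=2 f=7]; closed=[(4,2), (4,3)]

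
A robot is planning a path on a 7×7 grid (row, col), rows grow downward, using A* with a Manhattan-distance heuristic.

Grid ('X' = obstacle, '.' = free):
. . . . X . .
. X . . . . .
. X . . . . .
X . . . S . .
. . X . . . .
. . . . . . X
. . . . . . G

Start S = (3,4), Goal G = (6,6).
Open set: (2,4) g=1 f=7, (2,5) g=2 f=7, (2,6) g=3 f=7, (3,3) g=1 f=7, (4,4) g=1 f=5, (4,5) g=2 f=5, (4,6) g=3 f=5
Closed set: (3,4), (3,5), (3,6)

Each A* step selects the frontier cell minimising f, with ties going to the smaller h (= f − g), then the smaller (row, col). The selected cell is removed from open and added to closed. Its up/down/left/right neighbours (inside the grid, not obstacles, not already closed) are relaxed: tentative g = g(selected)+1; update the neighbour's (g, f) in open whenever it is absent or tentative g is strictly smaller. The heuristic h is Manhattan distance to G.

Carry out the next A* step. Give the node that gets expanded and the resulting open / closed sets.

expanded=(4,6); open=[(2,4) g=1 f=7, (2,5) g=2 f=7, (2,6) g=3 f=7, (3,3) g=1 f=7, (4,4) g=1 f=5, (4,5) g=2 f=5]; closed=[(3,4), (3,5), (3,6), (4,6)]

step 1: expand (4,6) (f=5, h=2) → closed; open now [(2,4) g=1 f=7, (2,5) g=2 f=7, (2,6) g=3 f=7, (3,3) g=1 f=7, (4,4) g=1 f=5, (4,5) g=2 f=5]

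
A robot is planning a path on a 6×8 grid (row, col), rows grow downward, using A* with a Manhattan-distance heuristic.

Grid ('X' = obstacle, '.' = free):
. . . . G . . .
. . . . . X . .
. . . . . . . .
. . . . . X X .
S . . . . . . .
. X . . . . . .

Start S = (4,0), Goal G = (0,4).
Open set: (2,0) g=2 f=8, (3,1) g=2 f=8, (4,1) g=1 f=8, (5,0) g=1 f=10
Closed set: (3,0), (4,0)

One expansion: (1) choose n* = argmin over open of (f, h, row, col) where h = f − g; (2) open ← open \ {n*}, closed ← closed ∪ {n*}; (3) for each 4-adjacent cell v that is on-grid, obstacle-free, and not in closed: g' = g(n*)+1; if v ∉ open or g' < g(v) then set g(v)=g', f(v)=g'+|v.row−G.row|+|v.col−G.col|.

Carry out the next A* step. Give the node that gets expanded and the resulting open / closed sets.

expanded=(2,0); open=[(1,0) g=3 f=8, (2,1) g=3 f=8, (3,1) g=2 f=8, (4,1) g=1 f=8, (5,0) g=1 f=10]; closed=[(2,0), (3,0), (4,0)]

step 1: expand (2,0) (f=8, h=6) → closed; open now [(1,0) g=3 f=8, (2,1) g=3 f=8, (3,1) g=2 f=8, (4,1) g=1 f=8, (5,0) g=1 f=10]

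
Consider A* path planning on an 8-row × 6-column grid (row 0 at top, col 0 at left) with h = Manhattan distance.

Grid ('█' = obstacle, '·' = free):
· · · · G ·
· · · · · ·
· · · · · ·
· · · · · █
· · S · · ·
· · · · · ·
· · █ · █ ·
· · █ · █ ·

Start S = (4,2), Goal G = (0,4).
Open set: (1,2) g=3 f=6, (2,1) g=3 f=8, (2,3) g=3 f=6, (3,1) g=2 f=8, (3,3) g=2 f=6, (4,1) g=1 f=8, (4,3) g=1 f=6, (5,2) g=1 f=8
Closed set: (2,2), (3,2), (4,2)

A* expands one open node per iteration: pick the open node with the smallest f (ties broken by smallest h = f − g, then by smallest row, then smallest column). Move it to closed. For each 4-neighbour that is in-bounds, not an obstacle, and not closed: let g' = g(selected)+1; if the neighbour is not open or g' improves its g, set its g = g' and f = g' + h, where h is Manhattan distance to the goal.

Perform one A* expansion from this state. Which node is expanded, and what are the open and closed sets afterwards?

step 1: expand (1,2) (f=6, h=3) → closed; open now [(0,2) g=4 f=6, (1,1) g=4 f=8, (1,3) g=4 f=6, (2,1) g=3 f=8, (2,3) g=3 f=6, (3,1) g=2 f=8, (3,3) g=2 f=6, (4,1) g=1 f=8, (4,3) g=1 f=6, (5,2) g=1 f=8]

expanded=(1,2); open=[(0,2) g=4 f=6, (1,1) g=4 f=8, (1,3) g=4 f=6, (2,1) g=3 f=8, (2,3) g=3 f=6, (3,1) g=2 f=8, (3,3) g=2 f=6, (4,1) g=1 f=8, (4,3) g=1 f=6, (5,2) g=1 f=8]; closed=[(1,2), (2,2), (3,2), (4,2)]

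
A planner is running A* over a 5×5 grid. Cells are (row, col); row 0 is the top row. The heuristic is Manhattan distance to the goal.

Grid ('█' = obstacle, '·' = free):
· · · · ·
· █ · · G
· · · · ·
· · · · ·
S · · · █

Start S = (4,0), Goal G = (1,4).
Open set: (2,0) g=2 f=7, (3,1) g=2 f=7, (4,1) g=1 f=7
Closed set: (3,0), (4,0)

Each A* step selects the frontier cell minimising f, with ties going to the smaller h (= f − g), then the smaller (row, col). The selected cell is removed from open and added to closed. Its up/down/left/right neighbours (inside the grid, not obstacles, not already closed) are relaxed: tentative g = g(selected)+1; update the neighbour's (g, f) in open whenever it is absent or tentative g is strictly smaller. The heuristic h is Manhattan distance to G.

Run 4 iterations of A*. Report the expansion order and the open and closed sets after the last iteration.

step 1: expand (2,0) (f=7, h=5) → closed; open now [(1,0) g=3 f=7, (2,1) g=3 f=7, (3,1) g=2 f=7, (4,1) g=1 f=7]
step 2: expand (1,0) (f=7, h=4) → closed; open now [(0,0) g=4 f=9, (2,1) g=3 f=7, (3,1) g=2 f=7, (4,1) g=1 f=7]
step 3: expand (2,1) (f=7, h=4) → closed; open now [(0,0) g=4 f=9, (2,2) g=4 f=7, (3,1) g=2 f=7, (4,1) g=1 f=7]
step 4: expand (2,2) (f=7, h=3) → closed; open now [(0,0) g=4 f=9, (1,2) g=5 f=7, (2,3) g=5 f=7, (3,1) g=2 f=7, (3,2) g=5 f=9, (4,1) g=1 f=7]

order=[(2,0) → (1,0) → (2,1) → (2,2)]; open=[(0,0) g=4 f=9, (1,2) g=5 f=7, (2,3) g=5 f=7, (3,1) g=2 f=7, (3,2) g=5 f=9, (4,1) g=1 f=7]; closed=[(1,0), (2,0), (2,1), (2,2), (3,0), (4,0)]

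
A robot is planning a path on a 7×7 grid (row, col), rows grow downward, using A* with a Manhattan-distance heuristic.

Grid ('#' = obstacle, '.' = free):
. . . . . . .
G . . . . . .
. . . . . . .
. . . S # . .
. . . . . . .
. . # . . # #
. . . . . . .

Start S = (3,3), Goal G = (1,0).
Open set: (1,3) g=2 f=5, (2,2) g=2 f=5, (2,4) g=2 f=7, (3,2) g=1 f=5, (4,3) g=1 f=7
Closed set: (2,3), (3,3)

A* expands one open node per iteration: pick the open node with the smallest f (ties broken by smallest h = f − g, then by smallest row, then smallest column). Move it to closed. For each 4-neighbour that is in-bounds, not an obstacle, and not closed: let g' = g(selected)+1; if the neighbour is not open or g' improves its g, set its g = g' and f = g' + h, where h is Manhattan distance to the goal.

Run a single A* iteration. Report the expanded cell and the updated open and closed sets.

step 1: expand (1,3) (f=5, h=3) → closed; open now [(0,3) g=3 f=7, (1,2) g=3 f=5, (1,4) g=3 f=7, (2,2) g=2 f=5, (2,4) g=2 f=7, (3,2) g=1 f=5, (4,3) g=1 f=7]

expanded=(1,3); open=[(0,3) g=3 f=7, (1,2) g=3 f=5, (1,4) g=3 f=7, (2,2) g=2 f=5, (2,4) g=2 f=7, (3,2) g=1 f=5, (4,3) g=1 f=7]; closed=[(1,3), (2,3), (3,3)]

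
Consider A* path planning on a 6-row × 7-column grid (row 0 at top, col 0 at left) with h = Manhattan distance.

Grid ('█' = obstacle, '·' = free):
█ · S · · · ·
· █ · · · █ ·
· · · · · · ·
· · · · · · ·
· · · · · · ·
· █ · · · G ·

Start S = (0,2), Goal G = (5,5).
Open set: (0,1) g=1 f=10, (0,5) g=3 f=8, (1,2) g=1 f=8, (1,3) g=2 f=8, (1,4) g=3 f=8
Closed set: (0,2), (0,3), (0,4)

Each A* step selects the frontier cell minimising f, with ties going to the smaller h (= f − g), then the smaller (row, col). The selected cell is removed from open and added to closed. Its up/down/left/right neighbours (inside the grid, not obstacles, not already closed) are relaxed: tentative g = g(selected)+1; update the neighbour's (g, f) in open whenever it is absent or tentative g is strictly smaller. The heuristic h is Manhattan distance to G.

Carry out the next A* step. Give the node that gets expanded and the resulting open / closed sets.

expanded=(0,5); open=[(0,1) g=1 f=10, (0,6) g=4 f=10, (1,2) g=1 f=8, (1,3) g=2 f=8, (1,4) g=3 f=8]; closed=[(0,2), (0,3), (0,4), (0,5)]

step 1: expand (0,5) (f=8, h=5) → closed; open now [(0,1) g=1 f=10, (0,6) g=4 f=10, (1,2) g=1 f=8, (1,3) g=2 f=8, (1,4) g=3 f=8]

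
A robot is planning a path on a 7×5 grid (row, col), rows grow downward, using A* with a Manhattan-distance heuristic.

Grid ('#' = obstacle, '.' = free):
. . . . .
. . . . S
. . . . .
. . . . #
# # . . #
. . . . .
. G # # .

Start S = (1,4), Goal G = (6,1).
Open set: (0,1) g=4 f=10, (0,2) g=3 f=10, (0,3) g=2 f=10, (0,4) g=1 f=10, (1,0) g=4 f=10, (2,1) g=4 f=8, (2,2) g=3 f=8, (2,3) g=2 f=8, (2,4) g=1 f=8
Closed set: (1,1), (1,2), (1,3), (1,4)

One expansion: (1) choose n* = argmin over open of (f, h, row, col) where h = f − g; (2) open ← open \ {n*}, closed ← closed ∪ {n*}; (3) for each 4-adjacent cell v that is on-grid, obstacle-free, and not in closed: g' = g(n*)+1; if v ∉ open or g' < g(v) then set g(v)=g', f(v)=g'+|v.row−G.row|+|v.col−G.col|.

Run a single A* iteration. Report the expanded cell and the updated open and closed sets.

expanded=(2,1); open=[(0,1) g=4 f=10, (0,2) g=3 f=10, (0,3) g=2 f=10, (0,4) g=1 f=10, (1,0) g=4 f=10, (2,0) g=5 f=10, (2,2) g=3 f=8, (2,3) g=2 f=8, (2,4) g=1 f=8, (3,1) g=5 f=8]; closed=[(1,1), (1,2), (1,3), (1,4), (2,1)]

step 1: expand (2,1) (f=8, h=4) → closed; open now [(0,1) g=4 f=10, (0,2) g=3 f=10, (0,3) g=2 f=10, (0,4) g=1 f=10, (1,0) g=4 f=10, (2,0) g=5 f=10, (2,2) g=3 f=8, (2,3) g=2 f=8, (2,4) g=1 f=8, (3,1) g=5 f=8]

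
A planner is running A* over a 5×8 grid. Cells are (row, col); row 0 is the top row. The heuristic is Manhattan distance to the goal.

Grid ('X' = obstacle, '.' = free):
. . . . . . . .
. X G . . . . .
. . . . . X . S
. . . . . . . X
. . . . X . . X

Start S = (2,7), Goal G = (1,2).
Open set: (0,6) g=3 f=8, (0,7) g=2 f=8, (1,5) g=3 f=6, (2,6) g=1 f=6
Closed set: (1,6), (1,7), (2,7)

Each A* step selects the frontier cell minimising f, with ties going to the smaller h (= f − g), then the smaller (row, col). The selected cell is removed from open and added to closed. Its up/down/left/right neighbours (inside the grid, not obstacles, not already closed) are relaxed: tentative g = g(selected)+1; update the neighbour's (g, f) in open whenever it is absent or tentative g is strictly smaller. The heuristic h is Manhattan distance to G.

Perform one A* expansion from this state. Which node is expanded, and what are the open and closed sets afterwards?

expanded=(1,5); open=[(0,5) g=4 f=8, (0,6) g=3 f=8, (0,7) g=2 f=8, (1,4) g=4 f=6, (2,6) g=1 f=6]; closed=[(1,5), (1,6), (1,7), (2,7)]

step 1: expand (1,5) (f=6, h=3) → closed; open now [(0,5) g=4 f=8, (0,6) g=3 f=8, (0,7) g=2 f=8, (1,4) g=4 f=6, (2,6) g=1 f=6]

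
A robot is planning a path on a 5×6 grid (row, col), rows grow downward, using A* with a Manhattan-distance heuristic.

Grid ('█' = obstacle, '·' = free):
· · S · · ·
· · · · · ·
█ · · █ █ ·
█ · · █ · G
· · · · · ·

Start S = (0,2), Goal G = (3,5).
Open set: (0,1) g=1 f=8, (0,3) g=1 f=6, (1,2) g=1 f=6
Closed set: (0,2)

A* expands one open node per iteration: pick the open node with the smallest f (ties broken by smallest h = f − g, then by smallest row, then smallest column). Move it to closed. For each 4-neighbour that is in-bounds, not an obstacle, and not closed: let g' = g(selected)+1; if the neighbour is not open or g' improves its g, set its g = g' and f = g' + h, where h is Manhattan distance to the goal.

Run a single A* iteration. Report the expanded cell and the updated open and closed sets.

step 1: expand (0,3) (f=6, h=5) → closed; open now [(0,1) g=1 f=8, (0,4) g=2 f=6, (1,2) g=1 f=6, (1,3) g=2 f=6]

expanded=(0,3); open=[(0,1) g=1 f=8, (0,4) g=2 f=6, (1,2) g=1 f=6, (1,3) g=2 f=6]; closed=[(0,2), (0,3)]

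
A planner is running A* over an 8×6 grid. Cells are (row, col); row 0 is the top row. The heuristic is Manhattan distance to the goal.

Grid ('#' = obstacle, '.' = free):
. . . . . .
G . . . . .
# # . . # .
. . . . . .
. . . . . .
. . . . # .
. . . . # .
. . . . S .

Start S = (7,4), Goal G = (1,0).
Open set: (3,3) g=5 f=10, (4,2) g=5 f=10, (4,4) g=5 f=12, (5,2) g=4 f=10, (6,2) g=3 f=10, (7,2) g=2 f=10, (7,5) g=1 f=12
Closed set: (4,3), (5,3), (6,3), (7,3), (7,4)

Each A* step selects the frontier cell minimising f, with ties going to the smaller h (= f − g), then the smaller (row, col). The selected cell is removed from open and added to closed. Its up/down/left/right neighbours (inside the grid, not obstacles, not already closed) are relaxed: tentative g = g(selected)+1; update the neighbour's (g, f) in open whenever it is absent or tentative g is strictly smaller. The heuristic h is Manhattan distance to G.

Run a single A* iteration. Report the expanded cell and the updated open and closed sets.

step 1: expand (3,3) (f=10, h=5) → closed; open now [(2,3) g=6 f=10, (3,2) g=6 f=10, (3,4) g=6 f=12, (4,2) g=5 f=10, (4,4) g=5 f=12, (5,2) g=4 f=10, (6,2) g=3 f=10, (7,2) g=2 f=10, (7,5) g=1 f=12]

expanded=(3,3); open=[(2,3) g=6 f=10, (3,2) g=6 f=10, (3,4) g=6 f=12, (4,2) g=5 f=10, (4,4) g=5 f=12, (5,2) g=4 f=10, (6,2) g=3 f=10, (7,2) g=2 f=10, (7,5) g=1 f=12]; closed=[(3,3), (4,3), (5,3), (6,3), (7,3), (7,4)]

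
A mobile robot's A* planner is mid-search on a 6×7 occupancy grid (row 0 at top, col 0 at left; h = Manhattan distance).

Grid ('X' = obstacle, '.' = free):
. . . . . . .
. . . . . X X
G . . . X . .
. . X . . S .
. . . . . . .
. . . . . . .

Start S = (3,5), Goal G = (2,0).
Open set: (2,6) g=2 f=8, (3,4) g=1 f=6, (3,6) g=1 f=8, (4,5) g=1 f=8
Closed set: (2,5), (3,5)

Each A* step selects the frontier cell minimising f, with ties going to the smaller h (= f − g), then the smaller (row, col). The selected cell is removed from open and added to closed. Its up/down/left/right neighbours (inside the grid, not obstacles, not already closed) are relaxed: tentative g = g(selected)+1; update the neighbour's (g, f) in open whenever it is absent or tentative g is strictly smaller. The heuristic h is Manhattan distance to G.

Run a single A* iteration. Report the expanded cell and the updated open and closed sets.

expanded=(3,4); open=[(2,6) g=2 f=8, (3,3) g=2 f=6, (3,6) g=1 f=8, (4,4) g=2 f=8, (4,5) g=1 f=8]; closed=[(2,5), (3,4), (3,5)]

step 1: expand (3,4) (f=6, h=5) → closed; open now [(2,6) g=2 f=8, (3,3) g=2 f=6, (3,6) g=1 f=8, (4,4) g=2 f=8, (4,5) g=1 f=8]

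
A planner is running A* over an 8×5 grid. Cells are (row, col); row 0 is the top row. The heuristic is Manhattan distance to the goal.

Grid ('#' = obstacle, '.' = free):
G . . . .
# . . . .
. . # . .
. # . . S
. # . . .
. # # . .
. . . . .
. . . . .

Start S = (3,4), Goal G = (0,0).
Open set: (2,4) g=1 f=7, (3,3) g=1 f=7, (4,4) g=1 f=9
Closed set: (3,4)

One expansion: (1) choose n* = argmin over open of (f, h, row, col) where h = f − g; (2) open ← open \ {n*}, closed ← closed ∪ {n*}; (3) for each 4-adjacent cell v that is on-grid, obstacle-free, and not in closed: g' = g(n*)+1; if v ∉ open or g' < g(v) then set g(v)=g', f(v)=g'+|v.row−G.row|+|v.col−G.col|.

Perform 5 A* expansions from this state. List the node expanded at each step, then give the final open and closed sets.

step 1: expand (2,4) (f=7, h=6) → closed; open now [(1,4) g=2 f=7, (2,3) g=2 f=7, (3,3) g=1 f=7, (4,4) g=1 f=9]
step 2: expand (1,4) (f=7, h=5) → closed; open now [(0,4) g=3 f=7, (1,3) g=3 f=7, (2,3) g=2 f=7, (3,3) g=1 f=7, (4,4) g=1 f=9]
step 3: expand (0,4) (f=7, h=4) → closed; open now [(0,3) g=4 f=7, (1,3) g=3 f=7, (2,3) g=2 f=7, (3,3) g=1 f=7, (4,4) g=1 f=9]
step 4: expand (0,3) (f=7, h=3) → closed; open now [(0,2) g=5 f=7, (1,3) g=3 f=7, (2,3) g=2 f=7, (3,3) g=1 f=7, (4,4) g=1 f=9]
step 5: expand (0,2) (f=7, h=2) → closed; open now [(0,1) g=6 f=7, (1,2) g=6 f=9, (1,3) g=3 f=7, (2,3) g=2 f=7, (3,3) g=1 f=7, (4,4) g=1 f=9]

order=[(2,4) → (1,4) → (0,4) → (0,3) → (0,2)]; open=[(0,1) g=6 f=7, (1,2) g=6 f=9, (1,3) g=3 f=7, (2,3) g=2 f=7, (3,3) g=1 f=7, (4,4) g=1 f=9]; closed=[(0,2), (0,3), (0,4), (1,4), (2,4), (3,4)]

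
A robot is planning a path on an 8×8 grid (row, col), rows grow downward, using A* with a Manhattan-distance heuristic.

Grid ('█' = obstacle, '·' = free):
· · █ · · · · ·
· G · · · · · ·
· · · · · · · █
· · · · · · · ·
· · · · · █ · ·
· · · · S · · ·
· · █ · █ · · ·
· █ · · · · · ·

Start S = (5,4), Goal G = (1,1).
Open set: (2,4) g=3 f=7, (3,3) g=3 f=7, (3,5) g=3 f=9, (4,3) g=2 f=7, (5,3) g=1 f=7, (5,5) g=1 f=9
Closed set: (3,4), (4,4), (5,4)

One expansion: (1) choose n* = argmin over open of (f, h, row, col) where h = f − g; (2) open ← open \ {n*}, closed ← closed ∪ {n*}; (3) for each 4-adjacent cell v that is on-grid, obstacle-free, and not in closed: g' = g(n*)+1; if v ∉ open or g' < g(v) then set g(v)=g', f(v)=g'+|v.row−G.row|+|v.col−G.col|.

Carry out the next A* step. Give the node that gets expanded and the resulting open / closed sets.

expanded=(2,4); open=[(1,4) g=4 f=7, (2,3) g=4 f=7, (2,5) g=4 f=9, (3,3) g=3 f=7, (3,5) g=3 f=9, (4,3) g=2 f=7, (5,3) g=1 f=7, (5,5) g=1 f=9]; closed=[(2,4), (3,4), (4,4), (5,4)]

step 1: expand (2,4) (f=7, h=4) → closed; open now [(1,4) g=4 f=7, (2,3) g=4 f=7, (2,5) g=4 f=9, (3,3) g=3 f=7, (3,5) g=3 f=9, (4,3) g=2 f=7, (5,3) g=1 f=7, (5,5) g=1 f=9]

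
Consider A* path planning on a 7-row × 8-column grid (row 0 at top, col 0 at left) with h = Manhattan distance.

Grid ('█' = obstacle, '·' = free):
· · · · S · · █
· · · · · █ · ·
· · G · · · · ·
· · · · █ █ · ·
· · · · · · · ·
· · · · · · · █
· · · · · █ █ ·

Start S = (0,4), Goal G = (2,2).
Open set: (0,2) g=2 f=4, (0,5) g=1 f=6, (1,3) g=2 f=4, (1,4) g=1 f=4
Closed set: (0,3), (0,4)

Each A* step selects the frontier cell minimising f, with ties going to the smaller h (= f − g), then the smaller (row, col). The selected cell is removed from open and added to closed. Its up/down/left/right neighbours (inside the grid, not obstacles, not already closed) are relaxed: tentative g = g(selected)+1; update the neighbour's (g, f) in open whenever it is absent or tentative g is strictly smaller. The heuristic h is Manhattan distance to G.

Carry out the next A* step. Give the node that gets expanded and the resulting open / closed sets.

step 1: expand (0,2) (f=4, h=2) → closed; open now [(0,1) g=3 f=6, (0,5) g=1 f=6, (1,2) g=3 f=4, (1,3) g=2 f=4, (1,4) g=1 f=4]

expanded=(0,2); open=[(0,1) g=3 f=6, (0,5) g=1 f=6, (1,2) g=3 f=4, (1,3) g=2 f=4, (1,4) g=1 f=4]; closed=[(0,2), (0,3), (0,4)]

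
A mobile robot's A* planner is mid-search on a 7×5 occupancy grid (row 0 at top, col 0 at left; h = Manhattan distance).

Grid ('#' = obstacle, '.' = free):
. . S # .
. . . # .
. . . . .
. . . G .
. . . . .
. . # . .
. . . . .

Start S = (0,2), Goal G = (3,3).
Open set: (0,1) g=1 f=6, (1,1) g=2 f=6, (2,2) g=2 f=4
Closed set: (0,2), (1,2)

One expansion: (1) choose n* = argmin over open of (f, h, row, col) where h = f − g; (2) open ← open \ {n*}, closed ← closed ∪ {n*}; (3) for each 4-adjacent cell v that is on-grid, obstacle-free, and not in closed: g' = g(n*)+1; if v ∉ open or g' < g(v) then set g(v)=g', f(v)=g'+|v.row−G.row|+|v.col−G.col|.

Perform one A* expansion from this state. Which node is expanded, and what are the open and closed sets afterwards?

expanded=(2,2); open=[(0,1) g=1 f=6, (1,1) g=2 f=6, (2,1) g=3 f=6, (2,3) g=3 f=4, (3,2) g=3 f=4]; closed=[(0,2), (1,2), (2,2)]

step 1: expand (2,2) (f=4, h=2) → closed; open now [(0,1) g=1 f=6, (1,1) g=2 f=6, (2,1) g=3 f=6, (2,3) g=3 f=4, (3,2) g=3 f=4]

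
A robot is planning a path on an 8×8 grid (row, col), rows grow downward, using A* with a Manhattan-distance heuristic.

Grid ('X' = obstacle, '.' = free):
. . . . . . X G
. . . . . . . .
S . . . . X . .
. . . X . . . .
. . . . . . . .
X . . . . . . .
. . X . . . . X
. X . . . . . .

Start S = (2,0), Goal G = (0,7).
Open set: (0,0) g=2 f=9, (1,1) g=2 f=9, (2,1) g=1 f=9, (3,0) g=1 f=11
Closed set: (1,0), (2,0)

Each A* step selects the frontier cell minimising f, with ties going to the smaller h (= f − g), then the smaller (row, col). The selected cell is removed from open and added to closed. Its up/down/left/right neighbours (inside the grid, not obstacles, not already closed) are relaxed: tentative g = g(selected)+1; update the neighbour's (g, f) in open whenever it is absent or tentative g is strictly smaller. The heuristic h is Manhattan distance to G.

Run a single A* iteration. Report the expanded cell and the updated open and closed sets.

step 1: expand (0,0) (f=9, h=7) → closed; open now [(0,1) g=3 f=9, (1,1) g=2 f=9, (2,1) g=1 f=9, (3,0) g=1 f=11]

expanded=(0,0); open=[(0,1) g=3 f=9, (1,1) g=2 f=9, (2,1) g=1 f=9, (3,0) g=1 f=11]; closed=[(0,0), (1,0), (2,0)]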